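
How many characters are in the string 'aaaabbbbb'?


String: 'aaaabbbbb'
Counting characters:
  'a' appears 4 time(s)
  'b' appears 5 time(s)
Total length = 4 + 5 = 9

9


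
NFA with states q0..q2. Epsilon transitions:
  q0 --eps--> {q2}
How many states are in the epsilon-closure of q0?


Starting from q0
Initialize closure = {q0}
Follow epsilon from q0 -> add q2
Final closure: {q0, q2}
Size = 2

2


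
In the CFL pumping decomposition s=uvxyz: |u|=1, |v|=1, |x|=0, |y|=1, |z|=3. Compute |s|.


|s| = |u| + |v| + |x| + |y| + |z|
= 1 + 1 + 0 + 1 + 3
= 2 + 0 + 4
= 2 + 4
= 6

6


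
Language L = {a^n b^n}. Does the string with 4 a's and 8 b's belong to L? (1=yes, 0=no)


Language requires equal numbers of a's and b's
PDA pushes for each 'a', pops for each 'b'
Number of a's = 4
Number of b's = 8
4 != 8 -> Reject

0


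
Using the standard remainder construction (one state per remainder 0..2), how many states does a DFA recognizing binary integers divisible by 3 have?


Divisibility by 3 is tracked via the remainder mod 3: 0, 1, ..., 2
The construction assigns one state to each remainder
Number of remainders = 3

3


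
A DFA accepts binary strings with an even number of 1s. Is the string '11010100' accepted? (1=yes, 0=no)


DFA has 2 states: q_even (start, accept=yes) and q_odd
Processing string '11010100' character by character:
  Position 0: read '1', 1-count=1 -> q_odd
  Position 1: read '1', 1-count=2 -> q_even
  Position 2: read '0', 1-count=2 -> q_even (no change)
  Position 3: read '1', 1-count=3 -> q_odd
  Position 4: read '0', 1-count=3 -> q_odd (no change)
  Position 5: read '1', 1-count=4 -> q_even
  Position 6: read '0', 1-count=4 -> q_even (no change)
  Position 7: read '0', 1-count=4 -> q_even (no change)
Final state: q_even, total 1s = 4 (even); the DFA requires an even count -> accept

1


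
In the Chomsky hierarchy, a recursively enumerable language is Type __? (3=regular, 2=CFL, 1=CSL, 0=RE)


Chomsky hierarchy levels:
  Type 3: Regular (DFA/NFA/regex)
  Type 2: Context-free (PDA)
  Type 1: Context-sensitive
  Type 0: Recursively enumerable (TM)
'recursively enumerable' corresponds to Type 0

0


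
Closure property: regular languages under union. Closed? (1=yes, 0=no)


Regular languages are closed under:
- Union (DFA product construction)
- Intersection (DFA product construction)
- Complement (swap accept/reject states)
- Concatenation (NFA construction)
- Kleene star (NFA construction)
union is in this list
Therefore: closed

1


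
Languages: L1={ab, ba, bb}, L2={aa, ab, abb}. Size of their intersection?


L1 = {ab, ba, bb}
L2 = {aa, ab, abb}
Checking each string in L1 against L2:
  'ab': in L2? Yes
  'ba': in L2? No
  'bb': in L2? No
Intersection = {ab}
|L1 ∩ L2| = 1

1


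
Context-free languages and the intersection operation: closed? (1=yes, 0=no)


CFL closure properties:
  Closed under: union, concatenation, Kleene star
  NOT closed under: intersection, complement
Operation 'intersection' is in not-closed list -> No (not closed)

0


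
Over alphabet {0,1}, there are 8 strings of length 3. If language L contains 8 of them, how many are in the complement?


Alphabet: {0,1}
String length: 3
Total strings of length 3 = 2^3 = 8
Strings in L = 8
Complement = total - |L|
= 8 - 8
= 0

0


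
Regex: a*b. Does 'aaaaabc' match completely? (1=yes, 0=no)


Pattern: a*b
String: 'aaaaabc'
Pattern requires: zero or more 'a's followed by exactly one 'b'
Found 5 leading 'a's
Remaining: 'bc'
Remaining is not 'b' -> no match
Result: 0

0


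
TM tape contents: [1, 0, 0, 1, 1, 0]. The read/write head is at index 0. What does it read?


Tape: [1, 0, 0, 1, 1, 0]
Positions: 0 1 2 3 4 5
Values:    1 0 0 1 1 0
Head at position 0
tape[0] = 1

1


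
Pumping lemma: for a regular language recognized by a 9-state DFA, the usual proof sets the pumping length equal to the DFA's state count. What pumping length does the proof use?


Pumping lemma for regular languages (standard proof):
Take p = |Q|, the number of DFA states.
Any string of length >= |Q| passes through |Q|+1 states while reading its first |Q| symbols,
so by pigeonhole some state repeats, giving the loop that can be pumped.
Here |Q| = 9
Therefore the proof uses p = 9

9


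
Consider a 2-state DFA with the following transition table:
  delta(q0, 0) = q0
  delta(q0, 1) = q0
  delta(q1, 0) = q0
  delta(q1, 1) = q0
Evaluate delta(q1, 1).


Looking up transition function:
delta(q1, 1) in the table
Row: q1, Column: 1
Result: q0

q0


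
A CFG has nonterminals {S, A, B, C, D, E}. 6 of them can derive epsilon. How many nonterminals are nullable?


Nonterminals: {S, A, B, C, D, E}
A nonterminal is nullable if it can derive epsilon
Counting nullable nonterminals: 6
Total nullable = 6

6


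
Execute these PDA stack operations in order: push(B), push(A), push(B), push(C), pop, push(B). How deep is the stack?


Tracing stack operations:
  push(B) -> stack = [B], depth=1
  push(A) -> stack = [B,A], depth=2
  push(B) -> stack = [B,A,B], depth=3
  push(C) -> stack = [B,A,B,C], depth=4
  pop -> removed C, stack = [B,A,B], depth=3
  push(B) -> stack = [B,A,B,B], depth=4
Final depth = 4

4


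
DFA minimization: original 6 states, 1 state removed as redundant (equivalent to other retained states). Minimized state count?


Original DFA: 6 states
Redundant states removed: 1
Minimized states = original - removed
= 6 - 1
= 5

5


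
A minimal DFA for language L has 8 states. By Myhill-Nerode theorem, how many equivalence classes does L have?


Myhill-Nerode theorem:
Number of equivalence classes = number of states in minimal DFA
Minimal DFA states = 8
Therefore equivalence classes = 8

8


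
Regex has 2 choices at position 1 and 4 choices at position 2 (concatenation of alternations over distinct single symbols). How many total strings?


First group: 2 alternatives
Second group: 4 alternatives
Concatenation: each choice from group 1 pairs with each from group 2
Total = 2 x 4 = 8

8


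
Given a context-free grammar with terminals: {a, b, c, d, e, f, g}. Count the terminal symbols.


Terminal symbols: a, b, c, d, e, f, g
Counting each: a (#1), b (#2), c (#3), d (#4), e (#5), f (#6), g (#7)
Total = 7

7


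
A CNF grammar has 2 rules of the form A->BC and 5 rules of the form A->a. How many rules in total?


CNF allows two rule forms:
  A -> BC (binary): 2 rules
  A -> a (terminal): 5 rules
Total = 2 + 5 = 7

7


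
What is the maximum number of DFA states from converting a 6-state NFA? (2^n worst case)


NFA has 6 states
Subset construction: each DFA state = subset of NFA states
Maximum subsets = 2^6
2^6 = 64

64


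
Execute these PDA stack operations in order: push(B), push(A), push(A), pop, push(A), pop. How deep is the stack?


Tracing stack operations:
  push(B) -> stack = [B], depth=1
  push(A) -> stack = [B,A], depth=2
  push(A) -> stack = [B,A,A], depth=3
  pop -> removed A, stack = [B,A], depth=2
  push(A) -> stack = [B,A,A], depth=3
  pop -> removed A, stack = [B,A], depth=2
Final depth = 2

2


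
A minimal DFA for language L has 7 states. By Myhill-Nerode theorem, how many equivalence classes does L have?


Myhill-Nerode theorem:
Number of equivalence classes = number of states in minimal DFA
Minimal DFA states = 7
Therefore equivalence classes = 7

7


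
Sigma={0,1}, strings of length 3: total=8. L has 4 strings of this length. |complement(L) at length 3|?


Alphabet: {0,1}
String length: 3
Total strings of length 3 = 2^3 = 8
Strings in L = 4
Complement = total - |L|
= 8 - 4
= 4

4


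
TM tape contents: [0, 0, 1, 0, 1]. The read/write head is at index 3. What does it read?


Tape: [0, 0, 1, 0, 1]
Positions: 0 1 2 3 4
Values:    0 0 1 0 1
Head at position 3
tape[3] = 0

0


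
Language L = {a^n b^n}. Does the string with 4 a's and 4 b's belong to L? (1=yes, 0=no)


Language requires equal numbers of a's and b's
PDA pushes for each 'a', pops for each 'b'
Number of a's = 4
Number of b's = 4
4 == 4 -> Accept

1


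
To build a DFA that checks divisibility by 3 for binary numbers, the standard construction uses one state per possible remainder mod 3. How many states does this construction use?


Divisibility by 3 is tracked via the remainder mod 3: 0, 1, ..., 2
The construction assigns one state to each remainder
Number of remainders = 3

3


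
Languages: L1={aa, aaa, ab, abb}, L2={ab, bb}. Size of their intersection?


L1 = {aa, aaa, ab, abb}
L2 = {ab, bb}
Checking each string in L1 against L2:
  'aa': in L2? No
  'aaa': in L2? No
  'ab': in L2? Yes
  'abb': in L2? No
Intersection = {ab}
|L1 ∩ L2| = 1

1


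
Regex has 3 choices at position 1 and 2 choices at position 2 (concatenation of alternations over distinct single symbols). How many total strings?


First group: 3 alternatives
Second group: 2 alternatives
Concatenation: each choice from group 1 pairs with each from group 2
Total = 3 x 2 = 6

6


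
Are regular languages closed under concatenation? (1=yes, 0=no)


Regular languages are closed under:
- Union (DFA product construction)
- Intersection (DFA product construction)
- Complement (swap accept/reject states)
- Concatenation (NFA construction)
- Kleene star (NFA construction)
concatenation is in this list
Therefore: closed

1


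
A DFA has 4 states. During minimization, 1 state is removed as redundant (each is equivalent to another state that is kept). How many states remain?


Original DFA: 4 states
Redundant states removed: 1
Minimized states = original - removed
= 4 - 1
= 3

3


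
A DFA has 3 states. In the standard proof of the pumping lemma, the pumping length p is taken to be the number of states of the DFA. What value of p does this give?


Pumping lemma for regular languages (standard proof):
Take p = |Q|, the number of DFA states.
Any string of length >= |Q| passes through |Q|+1 states while reading its first |Q| symbols,
so by pigeonhole some state repeats, giving the loop that can be pumped.
Here |Q| = 3
Therefore the proof uses p = 3

3


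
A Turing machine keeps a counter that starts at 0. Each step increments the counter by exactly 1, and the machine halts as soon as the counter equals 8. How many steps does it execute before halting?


Counter starts at 0. Counting sequence:
  Step 1: counter = 1
  Step 2: counter = 2
  Step 3: counter = 3
  Step 4: counter = 4
  Step 5: counter = 5
  Step 6: counter = 6
  Step 7: counter = 7
  Step 8: counter = 8
Counter reached 8 -> halt
Total steps = 8

8


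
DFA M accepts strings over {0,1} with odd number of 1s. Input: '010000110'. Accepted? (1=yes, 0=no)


DFA has 2 states: q_even (start, accept=no) and q_odd
Processing string '010000110' character by character:
  Position 0: read '0', 1-count=0 -> q_even (no change)
  Position 1: read '1', 1-count=1 -> q_odd
  Position 2: read '0', 1-count=1 -> q_odd (no change)
  Position 3: read '0', 1-count=1 -> q_odd (no change)
  Position 4: read '0', 1-count=1 -> q_odd (no change)
  Position 5: read '0', 1-count=1 -> q_odd (no change)
  Position 6: read '1', 1-count=2 -> q_even
  Position 7: read '1', 1-count=3 -> q_odd
  Position 8: read '0', 1-count=3 -> q_odd (no change)
Final state: q_odd, total 1s = 3 (odd); the DFA requires an odd count -> accept

1


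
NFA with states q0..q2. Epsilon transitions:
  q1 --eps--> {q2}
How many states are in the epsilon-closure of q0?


Starting from q0
Initialize closure = {q0}
q0 has no outgoing epsilon transitions -> nothing to add
Final closure: {q0}
Size = 1

1


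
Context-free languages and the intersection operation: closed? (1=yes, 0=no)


CFL closure properties:
  Closed under: union, concatenation, Kleene star
  NOT closed under: intersection, complement
Operation 'intersection' is in not-closed list -> No (not closed)

0


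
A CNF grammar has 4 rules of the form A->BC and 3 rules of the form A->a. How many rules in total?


CNF allows two rule forms:
  A -> BC (binary): 4 rules
  A -> a (terminal): 3 rules
Total = 4 + 3 = 7

7


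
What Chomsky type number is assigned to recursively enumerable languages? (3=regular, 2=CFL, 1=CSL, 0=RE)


Chomsky hierarchy levels:
  Type 3: Regular (DFA/NFA/regex)
  Type 2: Context-free (PDA)
  Type 1: Context-sensitive
  Type 0: Recursively enumerable (TM)
'recursively enumerable' corresponds to Type 0

0


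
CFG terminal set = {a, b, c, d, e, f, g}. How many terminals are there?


Terminal symbols: a, b, c, d, e, f, g
Counting each: a (#1), b (#2), c (#3), d (#4), e (#5), f (#6), g (#7)
Total = 7

7


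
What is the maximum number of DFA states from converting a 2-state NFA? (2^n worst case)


NFA has 2 states
Subset construction: each DFA state = subset of NFA states
Maximum subsets = 2^2
2^2 = 4

4


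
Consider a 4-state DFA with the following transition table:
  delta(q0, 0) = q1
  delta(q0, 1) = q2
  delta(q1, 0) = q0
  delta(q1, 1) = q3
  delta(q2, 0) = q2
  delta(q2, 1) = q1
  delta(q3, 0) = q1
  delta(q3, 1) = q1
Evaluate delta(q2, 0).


Looking up transition function:
delta(q2, 0) in the table
Row: q2, Column: 0
Result: q2

q2


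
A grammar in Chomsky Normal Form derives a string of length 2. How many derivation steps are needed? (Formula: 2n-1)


Chomsky Normal Form derivation:
String length n = 2
Each step either:
  - Splits a nonterminal into two (n-1 such steps)
  - Converts a nonterminal to terminal (n such steps)
Total = (n-1) + n = 2n - 1
= 2(2) - 1
= 4 - 1
= 3

3


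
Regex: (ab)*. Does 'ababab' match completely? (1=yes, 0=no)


Pattern: (ab)*
String: 'ababab'
Pattern requires: zero or more repetitions of 'ab'
Pairs: ['ab', 'ab', 'ab']
All pairs are 'ab'? Yes
Result: 1

1


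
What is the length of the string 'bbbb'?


String: 'bbbb'
Counting characters:
  'b' appears 4 time(s)
Total length = 0 + 4 = 4

4


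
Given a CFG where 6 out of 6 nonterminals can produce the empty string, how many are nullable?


Nonterminals: {S, A, B, C, D, E}
A nonterminal is nullable if it can derive epsilon
Counting nullable nonterminals: 6
Total nullable = 6

6


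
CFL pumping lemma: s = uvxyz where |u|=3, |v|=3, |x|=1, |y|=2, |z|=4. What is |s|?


|s| = |u| + |v| + |x| + |y| + |z|
= 3 + 3 + 1 + 2 + 4
= 6 + 1 + 6
= 7 + 6
= 13

13


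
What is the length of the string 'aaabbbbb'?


String: 'aaabbbbb'
Counting characters:
  'a' appears 3 time(s)
  'b' appears 5 time(s)
Total length = 3 + 5 = 8

8


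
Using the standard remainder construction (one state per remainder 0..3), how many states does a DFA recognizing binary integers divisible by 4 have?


Divisibility by 4 is tracked via the remainder mod 4: 0, 1, ..., 3
The construction assigns one state to each remainder
Number of remainders = 4

4


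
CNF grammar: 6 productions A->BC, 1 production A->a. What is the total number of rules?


CNF allows two rule forms:
  A -> BC (binary): 6 rules
  A -> a (terminal): 1 rule
Total = 6 + 1 = 7

7


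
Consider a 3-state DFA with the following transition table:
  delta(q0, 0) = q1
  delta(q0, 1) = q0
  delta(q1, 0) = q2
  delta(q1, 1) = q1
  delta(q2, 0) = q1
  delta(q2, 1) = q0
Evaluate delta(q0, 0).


Looking up transition function:
delta(q0, 0) in the table
Row: q0, Column: 0
Result: q1

q1


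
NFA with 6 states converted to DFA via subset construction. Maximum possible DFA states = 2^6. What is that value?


NFA has 6 states
Subset construction: each DFA state = subset of NFA states
Maximum subsets = 2^6
2^6 = 64

64


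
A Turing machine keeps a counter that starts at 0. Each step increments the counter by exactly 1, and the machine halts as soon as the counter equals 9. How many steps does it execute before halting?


Counter starts at 0. Counting sequence:
  Step 1: counter = 1
  Step 2: counter = 2
  Step 3: counter = 3
  Step 4: counter = 4
  Step 5: counter = 5
  Step 6: counter = 6
  ...
  Step 9: counter = 9
Counter reached 9 -> halt
Total steps = 9

9


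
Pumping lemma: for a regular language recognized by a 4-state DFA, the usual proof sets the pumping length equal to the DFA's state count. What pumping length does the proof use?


Pumping lemma for regular languages (standard proof):
Take p = |Q|, the number of DFA states.
Any string of length >= |Q| passes through |Q|+1 states while reading its first |Q| symbols,
so by pigeonhole some state repeats, giving the loop that can be pumped.
Here |Q| = 4
Therefore the proof uses p = 4

4


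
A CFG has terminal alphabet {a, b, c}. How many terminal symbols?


Terminal symbols: a, b, c
Counting each: a (#1), b (#2), c (#3)
Total = 3

3


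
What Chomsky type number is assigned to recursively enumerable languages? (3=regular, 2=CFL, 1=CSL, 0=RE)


Chomsky hierarchy levels:
  Type 3: Regular (DFA/NFA/regex)
  Type 2: Context-free (PDA)
  Type 1: Context-sensitive
  Type 0: Recursively enumerable (TM)
'recursively enumerable' corresponds to Type 0

0


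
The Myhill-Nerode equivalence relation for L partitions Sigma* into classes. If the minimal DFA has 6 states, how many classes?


Myhill-Nerode theorem:
Number of equivalence classes = number of states in minimal DFA
Minimal DFA states = 6
Therefore equivalence classes = 6

6


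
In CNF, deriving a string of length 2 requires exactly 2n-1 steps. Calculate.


Chomsky Normal Form derivation:
String length n = 2
Each step either:
  - Splits a nonterminal into two (n-1 such steps)
  - Converts a nonterminal to terminal (n such steps)
Total = (n-1) + n = 2n - 1
= 2(2) - 1
= 4 - 1
= 3

3


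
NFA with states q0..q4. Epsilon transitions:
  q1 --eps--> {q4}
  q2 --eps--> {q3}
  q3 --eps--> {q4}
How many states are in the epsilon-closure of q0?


Starting from q0
Initialize closure = {q0}
q0 has no outgoing epsilon transitions -> nothing to add
Final closure: {q0}
Size = 1

1


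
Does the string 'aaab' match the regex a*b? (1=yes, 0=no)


Pattern: a*b
String: 'aaab'
Pattern requires: zero or more 'a's followed by exactly one 'b'
Found 3 leading 'a's
Remaining: 'b'
Remaining is exactly 'b' -> match
Result: 1

1


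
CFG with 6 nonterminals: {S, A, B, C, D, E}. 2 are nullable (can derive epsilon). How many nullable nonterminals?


Nonterminals: {S, A, B, C, D, E}
A nonterminal is nullable if it can derive epsilon
Counting nullable nonterminals: 2
Total nullable = 2

2


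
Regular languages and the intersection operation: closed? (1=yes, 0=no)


Regular languages are closed under all standard operations:
- Union: Yes (product construction)
- Intersection: Yes (product construction)
- Complement: Yes (swap accept/reject)
- Concatenation: Yes (NFA construction)
Operation: intersection -> Closed

1


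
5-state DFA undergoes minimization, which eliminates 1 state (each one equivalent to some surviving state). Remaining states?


Original DFA: 5 states
Redundant states removed: 1
Minimized states = original - removed
= 5 - 1
= 4

4


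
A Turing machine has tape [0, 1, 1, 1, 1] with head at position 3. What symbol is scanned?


Tape: [0, 1, 1, 1, 1]
Positions: 0 1 2 3 4
Values:    0 1 1 1 1
Head at position 3
tape[3] = 1

1


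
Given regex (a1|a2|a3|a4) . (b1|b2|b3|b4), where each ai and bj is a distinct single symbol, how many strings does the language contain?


First group: 4 alternatives
Second group: 4 alternatives
Concatenation: each choice from group 1 pairs with each from group 2
Total = 4 x 4 = 16

16


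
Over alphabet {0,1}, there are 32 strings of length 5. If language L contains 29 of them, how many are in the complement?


Alphabet: {0,1}
String length: 5
Total strings of length 5 = 2^5 = 32
Strings in L = 29
Complement = total - |L|
= 32 - 29
= 3

3


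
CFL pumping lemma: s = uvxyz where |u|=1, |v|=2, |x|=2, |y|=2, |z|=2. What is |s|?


|s| = |u| + |v| + |x| + |y| + |z|
= 1 + 2 + 2 + 2 + 2
= 3 + 2 + 4
= 5 + 4
= 9

9


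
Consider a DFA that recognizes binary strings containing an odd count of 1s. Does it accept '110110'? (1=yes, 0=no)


DFA has 2 states: q_even (start, accept=no) and q_odd
Processing string '110110' character by character:
  Position 0: read '1', 1-count=1 -> q_odd
  Position 1: read '1', 1-count=2 -> q_even
  Position 2: read '0', 1-count=2 -> q_even (no change)
  Position 3: read '1', 1-count=3 -> q_odd
  Position 4: read '1', 1-count=4 -> q_even
  Position 5: read '0', 1-count=4 -> q_even (no change)
Final state: q_even, total 1s = 4 (even); the DFA requires an odd count -> reject

0


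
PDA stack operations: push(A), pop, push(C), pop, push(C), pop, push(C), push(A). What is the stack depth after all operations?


Tracing stack operations:
  push(A) -> stack = [A], depth=1
  pop -> removed A, stack = [], depth=0
  push(C) -> stack = [C], depth=1
  pop -> removed C, stack = [], depth=0
  push(C) -> stack = [C], depth=1
  pop -> removed C, stack = [], depth=0
  push(C) -> stack = [C], depth=1
  push(A) -> stack = [C,A], depth=2
Final depth = 2

2


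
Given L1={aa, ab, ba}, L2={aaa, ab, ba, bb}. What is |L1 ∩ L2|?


L1 = {aa, ab, ba}
L2 = {aaa, ab, ba, bb}
Checking each string in L1 against L2:
  'aa': in L2? No
  'ab': in L2? Yes
  'ba': in L2? Yes
Intersection = {ab, ba}
|L1 ∩ L2| = 2

2


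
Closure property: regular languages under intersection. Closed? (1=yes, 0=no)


Regular languages are closed under:
- Union (DFA product construction)
- Intersection (DFA product construction)
- Complement (swap accept/reject states)
- Concatenation (NFA construction)
- Kleene star (NFA construction)
intersection is in this list
Therefore: closed

1


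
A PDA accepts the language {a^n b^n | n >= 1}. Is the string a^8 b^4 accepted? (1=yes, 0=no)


Language requires equal numbers of a's and b's
PDA pushes for each 'a', pops for each 'b'
Number of a's = 8
Number of b's = 4
8 != 4 -> Reject

0


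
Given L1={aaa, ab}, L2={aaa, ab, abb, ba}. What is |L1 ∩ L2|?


L1 = {aaa, ab}
L2 = {aaa, ab, abb, ba}
Checking each string in L1 against L2:
  'aaa': in L2? Yes
  'ab': in L2? Yes
Intersection = {aaa, ab}
|L1 ∩ L2| = 2

2


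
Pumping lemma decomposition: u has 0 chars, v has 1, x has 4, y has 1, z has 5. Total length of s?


|s| = |u| + |v| + |x| + |y| + |z|
= 0 + 1 + 4 + 1 + 5
= 1 + 4 + 6
= 5 + 6
= 11

11


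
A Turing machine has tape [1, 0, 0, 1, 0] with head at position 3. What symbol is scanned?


Tape: [1, 0, 0, 1, 0]
Positions: 0 1 2 3 4
Values:    1 0 0 1 0
Head at position 3
tape[3] = 1

1


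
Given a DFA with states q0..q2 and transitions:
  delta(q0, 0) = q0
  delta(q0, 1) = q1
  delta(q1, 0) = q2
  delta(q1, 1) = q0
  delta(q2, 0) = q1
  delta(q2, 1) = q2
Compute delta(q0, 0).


Looking up transition function:
delta(q0, 0) in the table
Row: q0, Column: 0
Result: q0

q0


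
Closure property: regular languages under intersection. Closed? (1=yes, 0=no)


Regular languages are closed under:
- Union (DFA product construction)
- Intersection (DFA product construction)
- Complement (swap accept/reject states)
- Concatenation (NFA construction)
- Kleene star (NFA construction)
intersection is in this list
Therefore: closed

1


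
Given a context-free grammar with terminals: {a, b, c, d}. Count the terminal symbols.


Terminal symbols: a, b, c, d
Counting each: a (#1), b (#2), c (#3), d (#4)
Total = 4

4


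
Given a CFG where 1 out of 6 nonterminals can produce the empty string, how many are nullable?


Nonterminals: {S, A, B, C, D, E}
A nonterminal is nullable if it can derive epsilon
Counting nullable nonterminals: 1
Total nullable = 1

1


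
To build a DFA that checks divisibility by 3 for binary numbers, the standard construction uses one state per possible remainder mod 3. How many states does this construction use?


Divisibility by 3 is tracked via the remainder mod 3: 0, 1, ..., 2
The construction assigns one state to each remainder
Number of remainders = 3

3


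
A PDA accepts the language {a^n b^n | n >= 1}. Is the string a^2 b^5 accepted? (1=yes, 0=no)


Language requires equal numbers of a's and b's
PDA pushes for each 'a', pops for each 'b'
Number of a's = 2
Number of b's = 5
2 != 5 -> Reject

0


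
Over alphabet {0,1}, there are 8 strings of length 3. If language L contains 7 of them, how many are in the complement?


Alphabet: {0,1}
String length: 3
Total strings of length 3 = 2^3 = 8
Strings in L = 7
Complement = total - |L|
= 8 - 7
= 1

1


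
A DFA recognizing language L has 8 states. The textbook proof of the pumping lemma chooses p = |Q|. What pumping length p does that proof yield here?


Pumping lemma for regular languages (standard proof):
Take p = |Q|, the number of DFA states.
Any string of length >= |Q| passes through |Q|+1 states while reading its first |Q| symbols,
so by pigeonhole some state repeats, giving the loop that can be pumped.
Here |Q| = 8
Therefore the proof uses p = 8

8


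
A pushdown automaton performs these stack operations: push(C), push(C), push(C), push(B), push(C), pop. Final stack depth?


Tracing stack operations:
  push(C) -> stack = [C], depth=1
  push(C) -> stack = [C,C], depth=2
  push(C) -> stack = [C,C,C], depth=3
  push(B) -> stack = [C,C,C,B], depth=4
  push(C) -> stack = [C,C,C,B,C], depth=5
  pop -> removed C, stack = [C,C,C,B], depth=4
Final depth = 4

4


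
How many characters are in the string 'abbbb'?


String: 'abbbb'
Counting characters:
  'a' appears 1 time(s)
  'b' appears 4 time(s)
Total length = 1 + 4 = 5

5


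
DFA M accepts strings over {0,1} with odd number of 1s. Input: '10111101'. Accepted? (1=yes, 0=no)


DFA has 2 states: q_even (start, accept=no) and q_odd
Processing string '10111101' character by character:
  Position 0: read '1', 1-count=1 -> q_odd
  Position 1: read '0', 1-count=1 -> q_odd (no change)
  Position 2: read '1', 1-count=2 -> q_even
  Position 3: read '1', 1-count=3 -> q_odd
  Position 4: read '1', 1-count=4 -> q_even
  Position 5: read '1', 1-count=5 -> q_odd
  Position 6: read '0', 1-count=5 -> q_odd (no change)
  Position 7: read '1', 1-count=6 -> q_even
Final state: q_even, total 1s = 6 (even); the DFA requires an odd count -> reject

0


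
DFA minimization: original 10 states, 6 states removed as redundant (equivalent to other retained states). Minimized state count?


Original DFA: 10 states
Redundant states removed: 6
Minimized states = original - removed
= 10 - 6
= 4

4


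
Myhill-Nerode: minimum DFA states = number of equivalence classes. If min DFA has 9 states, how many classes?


Myhill-Nerode theorem:
Number of equivalence classes = number of states in minimal DFA
Minimal DFA states = 9
Therefore equivalence classes = 9

9


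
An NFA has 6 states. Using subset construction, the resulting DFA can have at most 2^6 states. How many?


NFA has 6 states
Subset construction: each DFA state = subset of NFA states
Maximum subsets = 2^6
2^6 = 64

64


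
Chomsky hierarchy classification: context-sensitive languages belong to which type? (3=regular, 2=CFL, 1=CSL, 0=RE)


Chomsky hierarchy levels:
  Type 3: Regular (DFA/NFA/regex)
  Type 2: Context-free (PDA)
  Type 1: Context-sensitive
  Type 0: Recursively enumerable (TM)
'context-sensitive' corresponds to Type 1

1


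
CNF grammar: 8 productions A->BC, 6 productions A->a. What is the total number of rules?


CNF allows two rule forms:
  A -> BC (binary): 8 rules
  A -> a (terminal): 6 rules
Total = 8 + 6 = 14

14


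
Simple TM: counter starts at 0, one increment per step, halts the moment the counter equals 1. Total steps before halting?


Counter starts at 0. Counting sequence:
  Step 1: counter = 1
Counter reached 1 -> halt
Total steps = 1

1


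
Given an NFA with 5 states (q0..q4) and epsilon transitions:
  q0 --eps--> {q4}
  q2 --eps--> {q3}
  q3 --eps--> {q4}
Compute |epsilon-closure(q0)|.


Starting from q0
Initialize closure = {q0}
Follow epsilon from q0 -> add q4
Final closure: {q0, q4}
Size = 2

2


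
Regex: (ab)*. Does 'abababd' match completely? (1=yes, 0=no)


Pattern: (ab)*
String: 'abababd'
Pattern requires: zero or more repetitions of 'ab'
Length 7 is odd -> cannot be (ab)* -> no match
Result: 0

0


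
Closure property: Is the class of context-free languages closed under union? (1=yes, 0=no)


CFL closure properties:
  Closed under: union, concatenation, Kleene star
  NOT closed under: intersection, complement
Operation 'union' is in closed list -> Yes (closed)

1


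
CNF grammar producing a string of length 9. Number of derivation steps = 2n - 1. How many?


Chomsky Normal Form derivation:
String length n = 9
Each step either:
  - Splits a nonterminal into two (n-1 such steps)
  - Converts a nonterminal to terminal (n such steps)
Total = (n-1) + n = 2n - 1
= 2(9) - 1
= 18 - 1
= 17

17


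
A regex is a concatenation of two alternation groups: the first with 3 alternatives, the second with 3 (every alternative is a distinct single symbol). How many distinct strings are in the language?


First group: 3 alternatives
Second group: 3 alternatives
Concatenation: each choice from group 1 pairs with each from group 2
Total = 3 x 3 = 9

9


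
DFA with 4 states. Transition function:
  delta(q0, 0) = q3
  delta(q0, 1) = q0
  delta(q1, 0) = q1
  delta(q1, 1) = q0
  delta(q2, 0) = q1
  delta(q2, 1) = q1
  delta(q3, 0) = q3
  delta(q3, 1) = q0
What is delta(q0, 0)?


Looking up transition function:
delta(q0, 0) in the table
Row: q0, Column: 0
Result: q3

q3


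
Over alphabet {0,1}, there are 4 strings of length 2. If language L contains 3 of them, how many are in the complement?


Alphabet: {0,1}
String length: 2
Total strings of length 2 = 2^2 = 4
Strings in L = 3
Complement = total - |L|
= 4 - 3
= 1

1


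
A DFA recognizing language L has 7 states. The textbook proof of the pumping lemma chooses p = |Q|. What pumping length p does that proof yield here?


Pumping lemma for regular languages (standard proof):
Take p = |Q|, the number of DFA states.
Any string of length >= |Q| passes through |Q|+1 states while reading its first |Q| symbols,
so by pigeonhole some state repeats, giving the loop that can be pumped.
Here |Q| = 7
Therefore the proof uses p = 7

7


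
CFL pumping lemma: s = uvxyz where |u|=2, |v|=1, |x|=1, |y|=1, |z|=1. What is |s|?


|s| = |u| + |v| + |x| + |y| + |z|
= 2 + 1 + 1 + 1 + 1
= 3 + 1 + 2
= 4 + 2
= 6

6


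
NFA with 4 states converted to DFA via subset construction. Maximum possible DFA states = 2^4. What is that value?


NFA has 4 states
Subset construction: each DFA state = subset of NFA states
Maximum subsets = 2^4
2^4 = 16

16


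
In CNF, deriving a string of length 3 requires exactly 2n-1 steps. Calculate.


Chomsky Normal Form derivation:
String length n = 3
Each step either:
  - Splits a nonterminal into two (n-1 such steps)
  - Converts a nonterminal to terminal (n such steps)
Total = (n-1) + n = 2n - 1
= 2(3) - 1
= 6 - 1
= 5

5


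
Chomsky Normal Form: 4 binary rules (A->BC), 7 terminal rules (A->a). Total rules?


CNF allows two rule forms:
  A -> BC (binary): 4 rules
  A -> a (terminal): 7 rules
Total = 4 + 7 = 11

11


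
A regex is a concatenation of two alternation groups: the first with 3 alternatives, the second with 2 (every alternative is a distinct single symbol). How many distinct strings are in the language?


First group: 3 alternatives
Second group: 2 alternatives
Concatenation: each choice from group 1 pairs with each from group 2
Total = 3 x 2 = 6

6


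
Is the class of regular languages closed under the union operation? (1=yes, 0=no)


Regular languages are closed under:
- Union (DFA product construction)
- Intersection (DFA product construction)
- Complement (swap accept/reject states)
- Concatenation (NFA construction)
- Kleene star (NFA construction)
union is in this list
Therefore: closed

1


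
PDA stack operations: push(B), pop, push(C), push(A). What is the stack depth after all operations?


Tracing stack operations:
  push(B) -> stack = [B], depth=1
  pop -> removed B, stack = [], depth=0
  push(C) -> stack = [C], depth=1
  push(A) -> stack = [C,A], depth=2
Final depth = 2

2


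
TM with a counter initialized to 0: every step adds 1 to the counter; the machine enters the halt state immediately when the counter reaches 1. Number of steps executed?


Counter starts at 0. Counting sequence:
  Step 1: counter = 1
Counter reached 1 -> halt
Total steps = 1

1


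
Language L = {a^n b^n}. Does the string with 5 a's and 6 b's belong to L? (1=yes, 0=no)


Language requires equal numbers of a's and b's
PDA pushes for each 'a', pops for each 'b'
Number of a's = 5
Number of b's = 6
5 != 6 -> Reject

0


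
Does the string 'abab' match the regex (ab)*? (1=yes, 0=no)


Pattern: (ab)*
String: 'abab'
Pattern requires: zero or more repetitions of 'ab'
Pairs: ['ab', 'ab']
All pairs are 'ab'? Yes
Result: 1

1


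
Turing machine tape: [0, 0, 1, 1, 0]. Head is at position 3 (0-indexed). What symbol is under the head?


Tape: [0, 0, 1, 1, 0]
Positions: 0 1 2 3 4
Values:    0 0 1 1 0
Head at position 3
tape[3] = 1

1


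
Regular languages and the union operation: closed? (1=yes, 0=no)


Regular languages are closed under all standard operations:
- Union: Yes (product construction)
- Intersection: Yes (product construction)
- Complement: Yes (swap accept/reject)
- Concatenation: Yes (NFA construction)
Operation: union -> Closed

1


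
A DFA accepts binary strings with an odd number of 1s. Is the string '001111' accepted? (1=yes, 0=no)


DFA has 2 states: q_even (start, accept=no) and q_odd
Processing string '001111' character by character:
  Position 0: read '0', 1-count=0 -> q_even (no change)
  Position 1: read '0', 1-count=0 -> q_even (no change)
  Position 2: read '1', 1-count=1 -> q_odd
  Position 3: read '1', 1-count=2 -> q_even
  Position 4: read '1', 1-count=3 -> q_odd
  Position 5: read '1', 1-count=4 -> q_even
Final state: q_even, total 1s = 4 (even); the DFA requires an odd count -> reject

0


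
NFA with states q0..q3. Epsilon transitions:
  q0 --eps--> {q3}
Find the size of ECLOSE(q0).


Starting from q0
Initialize closure = {q0}
Follow epsilon from q0 -> add q3
Final closure: {q0, q3}
Size = 2

2


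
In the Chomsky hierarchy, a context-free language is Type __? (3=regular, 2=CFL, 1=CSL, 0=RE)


Chomsky hierarchy levels:
  Type 3: Regular (DFA/NFA/regex)
  Type 2: Context-free (PDA)
  Type 1: Context-sensitive
  Type 0: Recursively enumerable (TM)
'context-free' corresponds to Type 2

2


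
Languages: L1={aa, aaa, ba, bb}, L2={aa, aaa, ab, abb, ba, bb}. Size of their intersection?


L1 = {aa, aaa, ba, bb}
L2 = {aa, aaa, ab, abb, ba, bb}
Checking each string in L1 against L2:
  'aa': in L2? Yes
  'aaa': in L2? Yes
  'ba': in L2? Yes
  'bb': in L2? Yes
Intersection = {aa, aaa, ba, bb}
|L1 ∩ L2| = 4

4


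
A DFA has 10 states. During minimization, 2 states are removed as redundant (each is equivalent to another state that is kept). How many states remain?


Original DFA: 10 states
Redundant states removed: 2
Minimized states = original - removed
= 10 - 2
= 8

8


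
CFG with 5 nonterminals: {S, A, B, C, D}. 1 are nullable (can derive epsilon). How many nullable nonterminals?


Nonterminals: {S, A, B, C, D}
A nonterminal is nullable if it can derive epsilon
Counting nullable nonterminals: 1
Total nullable = 1

1


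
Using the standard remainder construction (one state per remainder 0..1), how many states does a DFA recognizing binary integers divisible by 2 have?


Divisibility by 2 is tracked via the remainder mod 2: 0, 1, ..., 1
The construction assigns one state to each remainder
Number of remainders = 2

2


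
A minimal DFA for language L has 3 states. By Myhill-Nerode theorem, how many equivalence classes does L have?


Myhill-Nerode theorem:
Number of equivalence classes = number of states in minimal DFA
Minimal DFA states = 3
Therefore equivalence classes = 3

3


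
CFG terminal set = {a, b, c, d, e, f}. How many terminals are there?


Terminal symbols: a, b, c, d, e, f
Counting each: a (#1), b (#2), c (#3), d (#4), e (#5), f (#6)
Total = 6

6


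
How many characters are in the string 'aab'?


String: 'aab'
Counting characters:
  'a' appears 2 time(s)
  'b' appears 1 time(s)
Total length = 2 + 1 = 3

3


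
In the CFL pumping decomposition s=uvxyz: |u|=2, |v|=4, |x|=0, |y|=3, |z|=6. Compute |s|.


|s| = |u| + |v| + |x| + |y| + |z|
= 2 + 4 + 0 + 3 + 6
= 6 + 0 + 9
= 6 + 9
= 15

15


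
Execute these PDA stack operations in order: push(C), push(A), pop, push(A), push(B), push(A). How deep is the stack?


Tracing stack operations:
  push(C) -> stack = [C], depth=1
  push(A) -> stack = [C,A], depth=2
  pop -> removed A, stack = [C], depth=1
  push(A) -> stack = [C,A], depth=2
  push(B) -> stack = [C,A,B], depth=3
  push(A) -> stack = [C,A,B,A], depth=4
Final depth = 4

4


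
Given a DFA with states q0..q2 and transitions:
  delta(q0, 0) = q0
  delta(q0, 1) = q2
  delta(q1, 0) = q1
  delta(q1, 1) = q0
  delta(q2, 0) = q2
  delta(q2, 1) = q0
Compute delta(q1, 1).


Looking up transition function:
delta(q1, 1) in the table
Row: q1, Column: 1
Result: q0

q0


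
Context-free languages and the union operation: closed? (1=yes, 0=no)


CFL closure properties:
  Closed under: union, concatenation, Kleene star
  NOT closed under: intersection, complement
Operation 'union' is in closed list -> Yes (closed)

1


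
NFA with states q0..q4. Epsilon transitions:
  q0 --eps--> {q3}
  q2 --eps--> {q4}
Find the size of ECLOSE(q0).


Starting from q0
Initialize closure = {q0}
Follow epsilon from q0 -> add q3
Final closure: {q0, q3}
Size = 2

2


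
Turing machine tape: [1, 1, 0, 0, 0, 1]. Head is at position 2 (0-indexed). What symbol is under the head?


Tape: [1, 1, 0, 0, 0, 1]
Positions: 0 1 2 3 4 5
Values:    1 1 0 0 0 1
Head at position 2
tape[2] = 0

0


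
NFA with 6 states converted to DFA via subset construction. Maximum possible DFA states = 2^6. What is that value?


NFA has 6 states
Subset construction: each DFA state = subset of NFA states
Maximum subsets = 2^6
2^6 = 64

64


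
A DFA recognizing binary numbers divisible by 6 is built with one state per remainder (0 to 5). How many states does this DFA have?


Divisibility by 6 is tracked via the remainder mod 6: 0, 1, ..., 5
The construction assigns one state to each remainder
Number of remainders = 6

6


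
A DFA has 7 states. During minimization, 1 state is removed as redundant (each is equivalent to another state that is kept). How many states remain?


Original DFA: 7 states
Redundant states removed: 1
Minimized states = original - removed
= 7 - 1
= 6

6


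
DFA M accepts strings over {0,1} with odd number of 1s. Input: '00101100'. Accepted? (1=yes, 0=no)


DFA has 2 states: q_even (start, accept=no) and q_odd
Processing string '00101100' character by character:
  Position 0: read '0', 1-count=0 -> q_even (no change)
  Position 1: read '0', 1-count=0 -> q_even (no change)
  Position 2: read '1', 1-count=1 -> q_odd
  Position 3: read '0', 1-count=1 -> q_odd (no change)
  Position 4: read '1', 1-count=2 -> q_even
  Position 5: read '1', 1-count=3 -> q_odd
  Position 6: read '0', 1-count=3 -> q_odd (no change)
  Position 7: read '0', 1-count=3 -> q_odd (no change)
Final state: q_odd, total 1s = 3 (odd); the DFA requires an odd count -> accept

1


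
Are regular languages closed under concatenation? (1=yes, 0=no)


Regular languages are closed under:
- Union (DFA product construction)
- Intersection (DFA product construction)
- Complement (swap accept/reject states)
- Concatenation (NFA construction)
- Kleene star (NFA construction)
concatenation is in this list
Therefore: closed

1


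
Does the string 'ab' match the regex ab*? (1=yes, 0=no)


Pattern: ab*
String: 'ab'
Pattern requires: exactly one 'a' followed by zero or more 'b's
First char is 'a' -> OK
Rest 'b': all b's? Yes
Result: 1

1
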